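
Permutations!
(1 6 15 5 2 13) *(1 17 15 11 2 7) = (1 6 11 2 13 17 15 5 7) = [0, 6, 13, 3, 4, 7, 11, 1, 8, 9, 10, 2, 12, 17, 14, 5, 16, 15]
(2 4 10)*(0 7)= (0 7)(2 4 10)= [7, 1, 4, 3, 10, 5, 6, 0, 8, 9, 2]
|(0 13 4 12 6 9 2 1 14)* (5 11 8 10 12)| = 13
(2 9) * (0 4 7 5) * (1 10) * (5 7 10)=(0 4 10 1 5)(2 9)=[4, 5, 9, 3, 10, 0, 6, 7, 8, 2, 1]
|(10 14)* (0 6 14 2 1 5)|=7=|(0 6 14 10 2 1 5)|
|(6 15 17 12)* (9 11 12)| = |(6 15 17 9 11 12)| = 6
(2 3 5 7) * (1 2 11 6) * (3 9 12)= (1 2 9 12 3 5 7 11 6)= [0, 2, 9, 5, 4, 7, 1, 11, 8, 12, 10, 6, 3]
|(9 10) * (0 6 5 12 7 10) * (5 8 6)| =6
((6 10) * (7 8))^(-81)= (6 10)(7 8)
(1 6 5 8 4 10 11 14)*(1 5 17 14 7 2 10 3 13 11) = (1 6 17 14 5 8 4 3 13 11 7 2 10) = [0, 6, 10, 13, 3, 8, 17, 2, 4, 9, 1, 7, 12, 11, 5, 15, 16, 14]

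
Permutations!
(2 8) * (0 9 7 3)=(0 9 7 3)(2 8)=[9, 1, 8, 0, 4, 5, 6, 3, 2, 7]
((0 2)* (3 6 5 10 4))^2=((0 2)(3 6 5 10 4))^2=(3 5 4 6 10)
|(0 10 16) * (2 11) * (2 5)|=|(0 10 16)(2 11 5)|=3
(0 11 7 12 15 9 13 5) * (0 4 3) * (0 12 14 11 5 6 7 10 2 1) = (0 5 4 3 12 15 9 13 6 7 14 11 10 2 1) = [5, 0, 1, 12, 3, 4, 7, 14, 8, 13, 2, 10, 15, 6, 11, 9]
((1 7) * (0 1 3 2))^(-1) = ((0 1 7 3 2))^(-1) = (0 2 3 7 1)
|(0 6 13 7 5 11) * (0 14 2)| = 8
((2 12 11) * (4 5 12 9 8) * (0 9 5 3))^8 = ((0 9 8 4 3)(2 5 12 11))^8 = (12)(0 4 9 3 8)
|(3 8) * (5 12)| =|(3 8)(5 12)| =2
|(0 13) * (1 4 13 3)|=|(0 3 1 4 13)|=5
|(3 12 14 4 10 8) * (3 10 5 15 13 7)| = 8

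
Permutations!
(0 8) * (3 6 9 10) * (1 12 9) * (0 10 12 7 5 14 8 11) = (0 11)(1 7 5 14 8 10 3 6)(9 12) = [11, 7, 2, 6, 4, 14, 1, 5, 10, 12, 3, 0, 9, 13, 8]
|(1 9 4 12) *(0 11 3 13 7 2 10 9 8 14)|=|(0 11 3 13 7 2 10 9 4 12 1 8 14)|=13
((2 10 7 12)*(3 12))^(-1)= ((2 10 7 3 12))^(-1)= (2 12 3 7 10)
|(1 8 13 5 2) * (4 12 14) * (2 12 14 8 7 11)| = |(1 7 11 2)(4 14)(5 12 8 13)| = 4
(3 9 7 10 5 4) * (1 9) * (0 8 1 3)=[8, 9, 2, 3, 0, 4, 6, 10, 1, 7, 5]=(0 8 1 9 7 10 5 4)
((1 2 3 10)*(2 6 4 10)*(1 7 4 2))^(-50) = ((1 6 2 3)(4 10 7))^(-50) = (1 2)(3 6)(4 10 7)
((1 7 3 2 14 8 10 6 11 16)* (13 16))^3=(1 2 10 13 7 14 6 16 3 8 11)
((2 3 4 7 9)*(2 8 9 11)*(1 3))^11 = (1 2 11 7 4 3)(8 9)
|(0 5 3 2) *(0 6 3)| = 6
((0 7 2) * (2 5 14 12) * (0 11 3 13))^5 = ((0 7 5 14 12 2 11 3 13))^5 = (0 2 7 11 5 3 14 13 12)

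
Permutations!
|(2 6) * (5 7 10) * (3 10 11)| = 10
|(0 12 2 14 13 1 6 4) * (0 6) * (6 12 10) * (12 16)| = |(0 10 6 4 16 12 2 14 13 1)| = 10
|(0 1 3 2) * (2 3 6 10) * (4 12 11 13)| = |(0 1 6 10 2)(4 12 11 13)| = 20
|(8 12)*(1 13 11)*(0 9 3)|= 6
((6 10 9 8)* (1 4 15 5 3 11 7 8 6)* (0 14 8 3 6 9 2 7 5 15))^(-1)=(15)(0 4 1 8 14)(2 10 6 5 11 3 7)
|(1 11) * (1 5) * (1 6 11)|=|(5 6 11)|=3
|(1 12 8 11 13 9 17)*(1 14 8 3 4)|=|(1 12 3 4)(8 11 13 9 17 14)|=12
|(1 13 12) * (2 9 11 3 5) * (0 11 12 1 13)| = 9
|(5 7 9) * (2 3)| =6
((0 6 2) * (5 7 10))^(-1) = (0 2 6)(5 10 7)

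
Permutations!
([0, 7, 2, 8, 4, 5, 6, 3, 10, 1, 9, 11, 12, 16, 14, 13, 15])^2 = [0, 3, 2, 10, 4, 5, 6, 8, 9, 7, 1, 11, 12, 15, 14, 16, 13]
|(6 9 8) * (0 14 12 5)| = 12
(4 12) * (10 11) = (4 12)(10 11) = [0, 1, 2, 3, 12, 5, 6, 7, 8, 9, 11, 10, 4]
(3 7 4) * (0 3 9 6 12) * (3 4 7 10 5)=(0 4 9 6 12)(3 10 5)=[4, 1, 2, 10, 9, 3, 12, 7, 8, 6, 5, 11, 0]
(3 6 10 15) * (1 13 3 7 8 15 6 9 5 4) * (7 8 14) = [0, 13, 2, 9, 1, 4, 10, 14, 15, 5, 6, 11, 12, 3, 7, 8] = (1 13 3 9 5 4)(6 10)(7 14)(8 15)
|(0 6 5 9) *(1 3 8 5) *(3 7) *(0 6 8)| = |(0 8 5 9 6 1 7 3)| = 8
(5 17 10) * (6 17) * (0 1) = [1, 0, 2, 3, 4, 6, 17, 7, 8, 9, 5, 11, 12, 13, 14, 15, 16, 10] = (0 1)(5 6 17 10)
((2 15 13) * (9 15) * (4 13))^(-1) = ((2 9 15 4 13))^(-1) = (2 13 4 15 9)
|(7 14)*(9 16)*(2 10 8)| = 6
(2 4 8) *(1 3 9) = (1 3 9)(2 4 8) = [0, 3, 4, 9, 8, 5, 6, 7, 2, 1]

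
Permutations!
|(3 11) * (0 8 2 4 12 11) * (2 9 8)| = |(0 2 4 12 11 3)(8 9)| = 6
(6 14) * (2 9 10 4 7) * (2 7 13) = (2 9 10 4 13)(6 14) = [0, 1, 9, 3, 13, 5, 14, 7, 8, 10, 4, 11, 12, 2, 6]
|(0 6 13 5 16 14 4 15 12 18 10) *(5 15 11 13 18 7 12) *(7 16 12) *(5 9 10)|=13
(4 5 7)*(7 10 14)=[0, 1, 2, 3, 5, 10, 6, 4, 8, 9, 14, 11, 12, 13, 7]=(4 5 10 14 7)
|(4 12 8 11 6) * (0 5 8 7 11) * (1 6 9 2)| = 24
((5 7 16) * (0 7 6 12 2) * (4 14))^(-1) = (0 2 12 6 5 16 7)(4 14)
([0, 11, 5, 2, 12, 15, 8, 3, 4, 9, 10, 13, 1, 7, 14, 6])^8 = (1 6 3)(2 11 8)(4 5 13)(7 12 15)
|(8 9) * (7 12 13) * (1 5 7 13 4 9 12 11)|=|(13)(1 5 7 11)(4 9 8 12)|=4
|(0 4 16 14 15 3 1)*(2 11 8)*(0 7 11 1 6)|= 35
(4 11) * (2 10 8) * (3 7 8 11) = [0, 1, 10, 7, 3, 5, 6, 8, 2, 9, 11, 4] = (2 10 11 4 3 7 8)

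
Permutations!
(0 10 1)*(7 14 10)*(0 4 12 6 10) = (0 7 14)(1 4 12 6 10) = [7, 4, 2, 3, 12, 5, 10, 14, 8, 9, 1, 11, 6, 13, 0]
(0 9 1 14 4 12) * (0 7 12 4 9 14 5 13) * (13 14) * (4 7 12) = [13, 5, 2, 3, 7, 14, 6, 4, 8, 1, 10, 11, 12, 0, 9] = (0 13)(1 5 14 9)(4 7)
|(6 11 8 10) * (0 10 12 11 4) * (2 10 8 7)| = |(0 8 12 11 7 2 10 6 4)| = 9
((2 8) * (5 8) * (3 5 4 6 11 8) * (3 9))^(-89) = ((2 4 6 11 8)(3 5 9))^(-89) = (2 4 6 11 8)(3 5 9)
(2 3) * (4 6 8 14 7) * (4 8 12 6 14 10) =(2 3)(4 14 7 8 10)(6 12) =[0, 1, 3, 2, 14, 5, 12, 8, 10, 9, 4, 11, 6, 13, 7]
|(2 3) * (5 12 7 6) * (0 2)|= 12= |(0 2 3)(5 12 7 6)|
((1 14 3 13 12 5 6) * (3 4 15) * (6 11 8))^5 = ((1 14 4 15 3 13 12 5 11 8 6))^5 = (1 13 6 3 8 15 11 4 5 14 12)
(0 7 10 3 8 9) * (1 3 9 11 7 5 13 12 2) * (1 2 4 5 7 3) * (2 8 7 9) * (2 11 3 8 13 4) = (0 9)(2 13 12)(3 7 10 11 8)(4 5) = [9, 1, 13, 7, 5, 4, 6, 10, 3, 0, 11, 8, 2, 12]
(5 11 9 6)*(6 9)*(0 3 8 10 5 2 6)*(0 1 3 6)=(0 6 2)(1 3 8 10 5 11)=[6, 3, 0, 8, 4, 11, 2, 7, 10, 9, 5, 1]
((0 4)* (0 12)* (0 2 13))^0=((0 4 12 2 13))^0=(13)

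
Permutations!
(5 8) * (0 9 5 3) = (0 9 5 8 3) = [9, 1, 2, 0, 4, 8, 6, 7, 3, 5]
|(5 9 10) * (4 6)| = |(4 6)(5 9 10)| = 6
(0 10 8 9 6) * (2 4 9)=(0 10 8 2 4 9 6)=[10, 1, 4, 3, 9, 5, 0, 7, 2, 6, 8]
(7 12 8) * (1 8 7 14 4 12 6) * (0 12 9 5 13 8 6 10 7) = (0 12)(1 6)(4 9 5 13 8 14)(7 10) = [12, 6, 2, 3, 9, 13, 1, 10, 14, 5, 7, 11, 0, 8, 4]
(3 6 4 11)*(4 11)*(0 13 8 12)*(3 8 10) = (0 13 10 3 6 11 8 12) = [13, 1, 2, 6, 4, 5, 11, 7, 12, 9, 3, 8, 0, 10]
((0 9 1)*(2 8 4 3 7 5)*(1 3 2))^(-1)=((0 9 3 7 5 1)(2 8 4))^(-1)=(0 1 5 7 3 9)(2 4 8)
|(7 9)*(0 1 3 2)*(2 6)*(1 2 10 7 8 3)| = 6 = |(0 2)(3 6 10 7 9 8)|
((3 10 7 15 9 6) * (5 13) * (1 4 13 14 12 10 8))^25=(1 8 3 6 9 15 7 10 12 14 5 13 4)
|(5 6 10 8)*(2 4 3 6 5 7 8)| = 10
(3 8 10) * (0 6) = (0 6)(3 8 10) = [6, 1, 2, 8, 4, 5, 0, 7, 10, 9, 3]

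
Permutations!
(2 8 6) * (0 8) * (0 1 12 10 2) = [8, 12, 1, 3, 4, 5, 0, 7, 6, 9, 2, 11, 10] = (0 8 6)(1 12 10 2)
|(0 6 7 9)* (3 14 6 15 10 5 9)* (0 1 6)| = |(0 15 10 5 9 1 6 7 3 14)| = 10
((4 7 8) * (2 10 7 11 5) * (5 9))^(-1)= ((2 10 7 8 4 11 9 5))^(-1)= (2 5 9 11 4 8 7 10)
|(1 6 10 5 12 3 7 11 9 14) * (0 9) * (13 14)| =|(0 9 13 14 1 6 10 5 12 3 7 11)| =12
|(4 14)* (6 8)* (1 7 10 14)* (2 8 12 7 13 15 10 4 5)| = |(1 13 15 10 14 5 2 8 6 12 7 4)| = 12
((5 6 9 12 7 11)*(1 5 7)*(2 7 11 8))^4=((1 5 6 9 12)(2 7 8))^4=(1 12 9 6 5)(2 7 8)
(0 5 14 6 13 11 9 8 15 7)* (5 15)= (0 15 7)(5 14 6 13 11 9 8)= [15, 1, 2, 3, 4, 14, 13, 0, 5, 8, 10, 9, 12, 11, 6, 7]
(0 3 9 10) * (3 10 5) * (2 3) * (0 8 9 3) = (0 10 8 9 5 2) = [10, 1, 0, 3, 4, 2, 6, 7, 9, 5, 8]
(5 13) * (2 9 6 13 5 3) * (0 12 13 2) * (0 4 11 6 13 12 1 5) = (0 1 5)(2 9 13 3 4 11 6) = [1, 5, 9, 4, 11, 0, 2, 7, 8, 13, 10, 6, 12, 3]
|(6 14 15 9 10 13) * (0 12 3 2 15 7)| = 11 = |(0 12 3 2 15 9 10 13 6 14 7)|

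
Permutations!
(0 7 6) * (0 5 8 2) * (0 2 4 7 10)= (0 10)(4 7 6 5 8)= [10, 1, 2, 3, 7, 8, 5, 6, 4, 9, 0]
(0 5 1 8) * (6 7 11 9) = (0 5 1 8)(6 7 11 9) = [5, 8, 2, 3, 4, 1, 7, 11, 0, 6, 10, 9]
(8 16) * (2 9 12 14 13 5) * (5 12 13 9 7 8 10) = (2 7 8 16 10 5)(9 13 12 14) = [0, 1, 7, 3, 4, 2, 6, 8, 16, 13, 5, 11, 14, 12, 9, 15, 10]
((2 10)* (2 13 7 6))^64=((2 10 13 7 6))^64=(2 6 7 13 10)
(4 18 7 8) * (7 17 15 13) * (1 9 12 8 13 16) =(1 9 12 8 4 18 17 15 16)(7 13) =[0, 9, 2, 3, 18, 5, 6, 13, 4, 12, 10, 11, 8, 7, 14, 16, 1, 15, 17]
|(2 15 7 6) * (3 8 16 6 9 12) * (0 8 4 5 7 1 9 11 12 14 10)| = |(0 8 16 6 2 15 1 9 14 10)(3 4 5 7 11 12)| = 30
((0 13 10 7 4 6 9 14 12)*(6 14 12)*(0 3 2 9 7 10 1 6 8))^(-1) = ((0 13 1 6 7 4 14 8)(2 9 12 3))^(-1) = (0 8 14 4 7 6 1 13)(2 3 12 9)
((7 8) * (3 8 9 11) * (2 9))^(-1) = ((2 9 11 3 8 7))^(-1) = (2 7 8 3 11 9)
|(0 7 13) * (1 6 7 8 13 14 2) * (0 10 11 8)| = 20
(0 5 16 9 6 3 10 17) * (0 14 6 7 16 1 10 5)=[0, 10, 2, 5, 4, 1, 3, 16, 8, 7, 17, 11, 12, 13, 6, 15, 9, 14]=(1 10 17 14 6 3 5)(7 16 9)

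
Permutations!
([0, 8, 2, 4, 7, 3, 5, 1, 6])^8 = [0, 8, 2, 4, 7, 3, 5, 1, 6]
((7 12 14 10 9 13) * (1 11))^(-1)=((1 11)(7 12 14 10 9 13))^(-1)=(1 11)(7 13 9 10 14 12)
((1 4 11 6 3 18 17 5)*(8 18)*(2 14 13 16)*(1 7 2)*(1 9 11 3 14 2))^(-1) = (1 7 5 17 18 8 3 4)(6 11 9 16 13 14) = ((1 4 3 8 18 17 5 7)(6 14 13 16 9 11))^(-1)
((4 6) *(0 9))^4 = ((0 9)(4 6))^4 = (9)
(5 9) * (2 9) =(2 9 5) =[0, 1, 9, 3, 4, 2, 6, 7, 8, 5]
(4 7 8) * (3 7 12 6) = (3 7 8 4 12 6) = [0, 1, 2, 7, 12, 5, 3, 8, 4, 9, 10, 11, 6]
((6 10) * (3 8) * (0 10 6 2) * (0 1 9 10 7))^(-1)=(0 7)(1 2 10 9)(3 8)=((0 7)(1 9 10 2)(3 8))^(-1)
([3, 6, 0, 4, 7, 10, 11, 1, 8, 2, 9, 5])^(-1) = (0 2 9 10 5 11 6 1 7 4 3)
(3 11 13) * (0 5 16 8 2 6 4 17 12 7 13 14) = [5, 1, 6, 11, 17, 16, 4, 13, 2, 9, 10, 14, 7, 3, 0, 15, 8, 12] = (0 5 16 8 2 6 4 17 12 7 13 3 11 14)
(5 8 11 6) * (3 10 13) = (3 10 13)(5 8 11 6) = [0, 1, 2, 10, 4, 8, 5, 7, 11, 9, 13, 6, 12, 3]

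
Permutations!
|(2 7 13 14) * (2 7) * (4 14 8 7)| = 6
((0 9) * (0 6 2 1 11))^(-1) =((0 9 6 2 1 11))^(-1) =(0 11 1 2 6 9)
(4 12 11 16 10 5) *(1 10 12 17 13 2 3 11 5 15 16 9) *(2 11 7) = (1 10 15 16 12 5 4 17 13 11 9)(2 3 7) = [0, 10, 3, 7, 17, 4, 6, 2, 8, 1, 15, 9, 5, 11, 14, 16, 12, 13]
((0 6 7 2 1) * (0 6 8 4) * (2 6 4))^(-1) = (0 4 1 2 8)(6 7)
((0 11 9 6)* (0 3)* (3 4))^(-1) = (0 3 4 6 9 11)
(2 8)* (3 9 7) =(2 8)(3 9 7) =[0, 1, 8, 9, 4, 5, 6, 3, 2, 7]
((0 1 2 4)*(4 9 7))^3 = ((0 1 2 9 7 4))^3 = (0 9)(1 7)(2 4)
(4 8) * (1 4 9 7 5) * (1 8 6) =(1 4 6)(5 8 9 7) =[0, 4, 2, 3, 6, 8, 1, 5, 9, 7]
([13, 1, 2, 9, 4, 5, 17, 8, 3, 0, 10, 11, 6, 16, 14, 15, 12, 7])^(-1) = (0 9 3 8 7 17 6 12 16 13)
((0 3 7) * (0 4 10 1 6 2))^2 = ((0 3 7 4 10 1 6 2))^2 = (0 7 10 6)(1 2 3 4)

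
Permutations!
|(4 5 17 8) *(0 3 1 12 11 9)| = |(0 3 1 12 11 9)(4 5 17 8)| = 12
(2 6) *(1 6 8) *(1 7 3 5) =(1 6 2 8 7 3 5) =[0, 6, 8, 5, 4, 1, 2, 3, 7]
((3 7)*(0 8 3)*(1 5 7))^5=(0 7 5 1 3 8)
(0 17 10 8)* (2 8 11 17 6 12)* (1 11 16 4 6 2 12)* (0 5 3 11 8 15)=(0 2 15)(1 8 5 3 11 17 10 16 4 6)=[2, 8, 15, 11, 6, 3, 1, 7, 5, 9, 16, 17, 12, 13, 14, 0, 4, 10]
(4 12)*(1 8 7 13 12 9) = (1 8 7 13 12 4 9) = [0, 8, 2, 3, 9, 5, 6, 13, 7, 1, 10, 11, 4, 12]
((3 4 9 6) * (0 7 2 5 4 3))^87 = ((0 7 2 5 4 9 6))^87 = (0 5 6 2 9 7 4)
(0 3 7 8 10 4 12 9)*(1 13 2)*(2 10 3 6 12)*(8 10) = (0 6 12 9)(1 13 8 3 7 10 4 2) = [6, 13, 1, 7, 2, 5, 12, 10, 3, 0, 4, 11, 9, 8]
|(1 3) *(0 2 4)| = |(0 2 4)(1 3)| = 6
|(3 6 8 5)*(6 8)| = 3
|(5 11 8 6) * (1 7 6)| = 6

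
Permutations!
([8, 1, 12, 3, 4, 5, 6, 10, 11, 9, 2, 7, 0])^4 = [10, 1, 11, 3, 4, 5, 6, 0, 2, 9, 8, 12, 7]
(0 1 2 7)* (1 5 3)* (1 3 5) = [1, 2, 7, 3, 4, 5, 6, 0] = (0 1 2 7)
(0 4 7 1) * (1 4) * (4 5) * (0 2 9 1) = (1 2 9)(4 7 5) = [0, 2, 9, 3, 7, 4, 6, 5, 8, 1]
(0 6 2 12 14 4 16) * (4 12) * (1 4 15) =(0 6 2 15 1 4 16)(12 14) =[6, 4, 15, 3, 16, 5, 2, 7, 8, 9, 10, 11, 14, 13, 12, 1, 0]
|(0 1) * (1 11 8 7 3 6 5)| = 8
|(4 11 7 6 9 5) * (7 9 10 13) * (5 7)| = 8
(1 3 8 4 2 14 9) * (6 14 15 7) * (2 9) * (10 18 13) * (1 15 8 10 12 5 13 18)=(18)(1 3 10)(2 8 4 9 15 7 6 14)(5 13 12)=[0, 3, 8, 10, 9, 13, 14, 6, 4, 15, 1, 11, 5, 12, 2, 7, 16, 17, 18]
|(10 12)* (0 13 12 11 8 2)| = |(0 13 12 10 11 8 2)| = 7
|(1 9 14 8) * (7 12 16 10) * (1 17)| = |(1 9 14 8 17)(7 12 16 10)| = 20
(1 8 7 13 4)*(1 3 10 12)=(1 8 7 13 4 3 10 12)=[0, 8, 2, 10, 3, 5, 6, 13, 7, 9, 12, 11, 1, 4]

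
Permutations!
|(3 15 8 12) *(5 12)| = |(3 15 8 5 12)| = 5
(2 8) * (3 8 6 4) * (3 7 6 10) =(2 10 3 8)(4 7 6) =[0, 1, 10, 8, 7, 5, 4, 6, 2, 9, 3]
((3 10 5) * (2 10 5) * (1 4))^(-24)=(10)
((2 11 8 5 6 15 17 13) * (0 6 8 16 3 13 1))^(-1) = ((0 6 15 17 1)(2 11 16 3 13)(5 8))^(-1) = (0 1 17 15 6)(2 13 3 16 11)(5 8)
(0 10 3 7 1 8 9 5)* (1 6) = (0 10 3 7 6 1 8 9 5) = [10, 8, 2, 7, 4, 0, 1, 6, 9, 5, 3]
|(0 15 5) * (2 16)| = 6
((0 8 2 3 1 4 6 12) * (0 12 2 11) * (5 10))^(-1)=(12)(0 11 8)(1 3 2 6 4)(5 10)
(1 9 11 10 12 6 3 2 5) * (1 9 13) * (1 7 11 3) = (1 13 7 11 10 12 6)(2 5 9 3) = [0, 13, 5, 2, 4, 9, 1, 11, 8, 3, 12, 10, 6, 7]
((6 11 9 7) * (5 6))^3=((5 6 11 9 7))^3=(5 9 6 7 11)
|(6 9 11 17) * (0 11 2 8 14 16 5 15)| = |(0 11 17 6 9 2 8 14 16 5 15)| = 11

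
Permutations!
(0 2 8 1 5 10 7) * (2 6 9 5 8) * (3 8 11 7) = (0 6 9 5 10 3 8 1 11 7) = [6, 11, 2, 8, 4, 10, 9, 0, 1, 5, 3, 7]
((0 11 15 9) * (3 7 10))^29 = ((0 11 15 9)(3 7 10))^29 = (0 11 15 9)(3 10 7)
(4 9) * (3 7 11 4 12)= (3 7 11 4 9 12)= [0, 1, 2, 7, 9, 5, 6, 11, 8, 12, 10, 4, 3]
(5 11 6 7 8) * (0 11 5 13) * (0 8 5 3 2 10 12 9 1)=(0 11 6 7 5 3 2 10 12 9 1)(8 13)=[11, 0, 10, 2, 4, 3, 7, 5, 13, 1, 12, 6, 9, 8]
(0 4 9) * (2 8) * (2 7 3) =[4, 1, 8, 2, 9, 5, 6, 3, 7, 0] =(0 4 9)(2 8 7 3)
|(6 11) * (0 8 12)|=|(0 8 12)(6 11)|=6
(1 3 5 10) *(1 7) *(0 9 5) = (0 9 5 10 7 1 3) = [9, 3, 2, 0, 4, 10, 6, 1, 8, 5, 7]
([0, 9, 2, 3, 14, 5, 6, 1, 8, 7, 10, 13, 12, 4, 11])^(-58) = [0, 7, 2, 3, 11, 5, 6, 9, 8, 1, 10, 4, 12, 14, 13]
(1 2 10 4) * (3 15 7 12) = [0, 2, 10, 15, 1, 5, 6, 12, 8, 9, 4, 11, 3, 13, 14, 7] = (1 2 10 4)(3 15 7 12)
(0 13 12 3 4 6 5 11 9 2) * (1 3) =(0 13 12 1 3 4 6 5 11 9 2) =[13, 3, 0, 4, 6, 11, 5, 7, 8, 2, 10, 9, 1, 12]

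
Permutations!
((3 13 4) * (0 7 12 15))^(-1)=(0 15 12 7)(3 4 13)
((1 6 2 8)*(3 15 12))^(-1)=((1 6 2 8)(3 15 12))^(-1)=(1 8 2 6)(3 12 15)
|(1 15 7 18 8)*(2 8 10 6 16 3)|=10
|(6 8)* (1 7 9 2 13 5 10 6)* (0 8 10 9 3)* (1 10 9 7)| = |(0 8 10 6 9 2 13 5 7 3)| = 10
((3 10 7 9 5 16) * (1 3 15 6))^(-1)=((1 3 10 7 9 5 16 15 6))^(-1)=(1 6 15 16 5 9 7 10 3)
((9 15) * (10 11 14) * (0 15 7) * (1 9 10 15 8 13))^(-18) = ((0 8 13 1 9 7)(10 11 14 15))^(-18) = (10 14)(11 15)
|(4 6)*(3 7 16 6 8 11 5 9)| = |(3 7 16 6 4 8 11 5 9)| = 9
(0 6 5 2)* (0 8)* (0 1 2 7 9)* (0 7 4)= (0 6 5 4)(1 2 8)(7 9)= [6, 2, 8, 3, 0, 4, 5, 9, 1, 7]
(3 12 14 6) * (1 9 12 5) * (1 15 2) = [0, 9, 1, 5, 4, 15, 3, 7, 8, 12, 10, 11, 14, 13, 6, 2] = (1 9 12 14 6 3 5 15 2)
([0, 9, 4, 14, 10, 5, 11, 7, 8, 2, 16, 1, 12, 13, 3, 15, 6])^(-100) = (1 10)(2 6)(4 11)(9 16)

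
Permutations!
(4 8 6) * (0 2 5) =(0 2 5)(4 8 6) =[2, 1, 5, 3, 8, 0, 4, 7, 6]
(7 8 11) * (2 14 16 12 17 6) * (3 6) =(2 14 16 12 17 3 6)(7 8 11) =[0, 1, 14, 6, 4, 5, 2, 8, 11, 9, 10, 7, 17, 13, 16, 15, 12, 3]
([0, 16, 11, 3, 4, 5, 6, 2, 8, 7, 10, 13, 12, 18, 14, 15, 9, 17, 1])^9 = (1 16 9 7 2 11 13 18)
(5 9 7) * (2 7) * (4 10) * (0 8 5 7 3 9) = [8, 1, 3, 9, 10, 0, 6, 7, 5, 2, 4] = (0 8 5)(2 3 9)(4 10)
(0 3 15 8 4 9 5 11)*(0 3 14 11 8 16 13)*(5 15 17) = (0 14 11 3 17 5 8 4 9 15 16 13) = [14, 1, 2, 17, 9, 8, 6, 7, 4, 15, 10, 3, 12, 0, 11, 16, 13, 5]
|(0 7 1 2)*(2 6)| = |(0 7 1 6 2)| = 5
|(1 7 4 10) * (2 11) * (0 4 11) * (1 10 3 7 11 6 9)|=9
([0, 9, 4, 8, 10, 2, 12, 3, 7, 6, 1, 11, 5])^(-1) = (1 10 4 2 5 12 6 9)(3 7 8)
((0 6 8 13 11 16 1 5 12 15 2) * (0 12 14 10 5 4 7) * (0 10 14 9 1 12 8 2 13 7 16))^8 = (0 1 6 4 2 16 8 12 7 15 10 13 5 11 9)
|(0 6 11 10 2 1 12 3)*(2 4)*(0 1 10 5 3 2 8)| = 11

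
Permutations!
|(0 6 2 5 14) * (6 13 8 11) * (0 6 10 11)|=12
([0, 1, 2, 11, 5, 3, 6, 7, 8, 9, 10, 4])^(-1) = [0, 1, 2, 5, 11, 4, 6, 7, 8, 9, 10, 3]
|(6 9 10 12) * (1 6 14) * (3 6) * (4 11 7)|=|(1 3 6 9 10 12 14)(4 11 7)|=21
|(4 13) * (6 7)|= |(4 13)(6 7)|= 2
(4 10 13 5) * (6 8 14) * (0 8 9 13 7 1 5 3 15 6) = [8, 5, 2, 15, 10, 4, 9, 1, 14, 13, 7, 11, 12, 3, 0, 6] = (0 8 14)(1 5 4 10 7)(3 15 6 9 13)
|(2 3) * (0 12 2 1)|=5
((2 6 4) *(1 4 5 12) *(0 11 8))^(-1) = (0 8 11)(1 12 5 6 2 4)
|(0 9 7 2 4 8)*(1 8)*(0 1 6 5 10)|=|(0 9 7 2 4 6 5 10)(1 8)|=8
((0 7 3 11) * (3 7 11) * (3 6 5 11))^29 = ((0 3 6 5 11))^29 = (0 11 5 6 3)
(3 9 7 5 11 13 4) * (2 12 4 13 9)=(13)(2 12 4 3)(5 11 9 7)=[0, 1, 12, 2, 3, 11, 6, 5, 8, 7, 10, 9, 4, 13]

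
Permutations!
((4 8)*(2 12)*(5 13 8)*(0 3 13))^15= ((0 3 13 8 4 5)(2 12))^15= (0 8)(2 12)(3 4)(5 13)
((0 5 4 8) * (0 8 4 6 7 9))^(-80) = ((0 5 6 7 9))^(-80) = (9)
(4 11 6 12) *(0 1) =[1, 0, 2, 3, 11, 5, 12, 7, 8, 9, 10, 6, 4] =(0 1)(4 11 6 12)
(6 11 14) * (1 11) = (1 11 14 6) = [0, 11, 2, 3, 4, 5, 1, 7, 8, 9, 10, 14, 12, 13, 6]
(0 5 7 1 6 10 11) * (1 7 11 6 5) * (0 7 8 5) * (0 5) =[1, 5, 2, 3, 4, 11, 10, 8, 0, 9, 6, 7] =(0 1 5 11 7 8)(6 10)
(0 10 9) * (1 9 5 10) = (0 1 9)(5 10) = [1, 9, 2, 3, 4, 10, 6, 7, 8, 0, 5]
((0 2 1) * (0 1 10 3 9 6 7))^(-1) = ((0 2 10 3 9 6 7))^(-1) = (0 7 6 9 3 10 2)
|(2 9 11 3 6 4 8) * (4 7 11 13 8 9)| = |(2 4 9 13 8)(3 6 7 11)| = 20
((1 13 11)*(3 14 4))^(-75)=((1 13 11)(3 14 4))^(-75)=(14)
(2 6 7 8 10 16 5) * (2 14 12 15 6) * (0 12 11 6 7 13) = (0 12 15 7 8 10 16 5 14 11 6 13) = [12, 1, 2, 3, 4, 14, 13, 8, 10, 9, 16, 6, 15, 0, 11, 7, 5]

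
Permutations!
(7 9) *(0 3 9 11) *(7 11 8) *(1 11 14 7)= (0 3 9 14 7 8 1 11)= [3, 11, 2, 9, 4, 5, 6, 8, 1, 14, 10, 0, 12, 13, 7]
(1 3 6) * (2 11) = [0, 3, 11, 6, 4, 5, 1, 7, 8, 9, 10, 2] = (1 3 6)(2 11)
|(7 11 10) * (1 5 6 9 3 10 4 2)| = |(1 5 6 9 3 10 7 11 4 2)| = 10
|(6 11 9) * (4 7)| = 6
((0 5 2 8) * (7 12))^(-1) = (0 8 2 5)(7 12)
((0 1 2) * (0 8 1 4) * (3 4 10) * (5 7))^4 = ((0 10 3 4)(1 2 8)(5 7))^4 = (10)(1 2 8)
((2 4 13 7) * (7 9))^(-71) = (2 7 9 13 4)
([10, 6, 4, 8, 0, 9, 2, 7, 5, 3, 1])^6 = [0, 1, 2, 5, 4, 3, 6, 7, 9, 8, 10]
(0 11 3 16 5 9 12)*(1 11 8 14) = [8, 11, 2, 16, 4, 9, 6, 7, 14, 12, 10, 3, 0, 13, 1, 15, 5] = (0 8 14 1 11 3 16 5 9 12)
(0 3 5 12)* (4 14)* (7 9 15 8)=(0 3 5 12)(4 14)(7 9 15 8)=[3, 1, 2, 5, 14, 12, 6, 9, 7, 15, 10, 11, 0, 13, 4, 8]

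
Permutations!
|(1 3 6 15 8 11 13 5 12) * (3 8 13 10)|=|(1 8 11 10 3 6 15 13 5 12)|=10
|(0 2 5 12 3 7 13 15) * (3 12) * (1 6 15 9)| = |(0 2 5 3 7 13 9 1 6 15)| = 10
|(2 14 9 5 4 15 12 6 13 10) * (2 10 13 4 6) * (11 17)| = |(2 14 9 5 6 4 15 12)(11 17)| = 8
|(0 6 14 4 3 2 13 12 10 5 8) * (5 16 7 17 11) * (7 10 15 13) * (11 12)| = 14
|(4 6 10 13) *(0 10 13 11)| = 3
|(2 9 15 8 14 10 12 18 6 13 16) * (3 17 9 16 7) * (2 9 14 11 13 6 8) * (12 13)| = |(2 16 9 15)(3 17 14 10 13 7)(8 11 12 18)| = 12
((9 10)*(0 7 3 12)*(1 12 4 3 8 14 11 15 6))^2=(0 8 11 6 12 7 14 15 1)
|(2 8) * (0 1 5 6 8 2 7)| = 6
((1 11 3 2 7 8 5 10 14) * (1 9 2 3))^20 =((1 11)(2 7 8 5 10 14 9))^20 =(2 9 14 10 5 8 7)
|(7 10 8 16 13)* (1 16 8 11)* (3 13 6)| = 8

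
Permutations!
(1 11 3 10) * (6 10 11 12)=[0, 12, 2, 11, 4, 5, 10, 7, 8, 9, 1, 3, 6]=(1 12 6 10)(3 11)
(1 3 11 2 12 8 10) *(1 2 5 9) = [0, 3, 12, 11, 4, 9, 6, 7, 10, 1, 2, 5, 8] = (1 3 11 5 9)(2 12 8 10)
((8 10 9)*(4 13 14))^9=(14)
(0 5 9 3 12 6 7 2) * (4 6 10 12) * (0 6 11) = (0 5 9 3 4 11)(2 6 7)(10 12) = [5, 1, 6, 4, 11, 9, 7, 2, 8, 3, 12, 0, 10]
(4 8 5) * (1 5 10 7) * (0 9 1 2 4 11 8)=(0 9 1 5 11 8 10 7 2 4)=[9, 5, 4, 3, 0, 11, 6, 2, 10, 1, 7, 8]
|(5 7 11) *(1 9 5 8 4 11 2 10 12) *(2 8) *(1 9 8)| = 10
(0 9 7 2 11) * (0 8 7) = (0 9)(2 11 8 7) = [9, 1, 11, 3, 4, 5, 6, 2, 7, 0, 10, 8]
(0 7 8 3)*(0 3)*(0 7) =(7 8) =[0, 1, 2, 3, 4, 5, 6, 8, 7]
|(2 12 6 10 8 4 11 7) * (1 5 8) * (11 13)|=11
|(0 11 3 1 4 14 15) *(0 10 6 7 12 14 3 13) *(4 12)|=|(0 11 13)(1 12 14 15 10 6 7 4 3)|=9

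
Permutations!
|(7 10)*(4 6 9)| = 6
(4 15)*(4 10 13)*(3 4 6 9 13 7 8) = (3 4 15 10 7 8)(6 9 13) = [0, 1, 2, 4, 15, 5, 9, 8, 3, 13, 7, 11, 12, 6, 14, 10]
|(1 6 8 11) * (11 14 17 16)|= |(1 6 8 14 17 16 11)|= 7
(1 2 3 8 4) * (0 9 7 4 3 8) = (0 9 7 4 1 2 8 3) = [9, 2, 8, 0, 1, 5, 6, 4, 3, 7]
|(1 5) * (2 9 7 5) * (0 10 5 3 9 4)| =|(0 10 5 1 2 4)(3 9 7)| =6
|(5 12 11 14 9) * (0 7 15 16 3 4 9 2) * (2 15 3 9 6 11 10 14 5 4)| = 20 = |(0 7 3 2)(4 6 11 5 12 10 14 15 16 9)|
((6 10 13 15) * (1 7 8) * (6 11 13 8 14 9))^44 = ((1 7 14 9 6 10 8)(11 13 15))^44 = (1 14 6 8 7 9 10)(11 15 13)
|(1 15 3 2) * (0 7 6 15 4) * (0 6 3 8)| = 9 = |(0 7 3 2 1 4 6 15 8)|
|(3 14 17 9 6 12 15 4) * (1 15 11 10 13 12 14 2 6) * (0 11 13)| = |(0 11 10)(1 15 4 3 2 6 14 17 9)(12 13)| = 18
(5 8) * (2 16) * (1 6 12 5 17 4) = (1 6 12 5 8 17 4)(2 16) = [0, 6, 16, 3, 1, 8, 12, 7, 17, 9, 10, 11, 5, 13, 14, 15, 2, 4]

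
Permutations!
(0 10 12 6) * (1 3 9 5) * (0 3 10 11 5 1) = (0 11 5)(1 10 12 6 3 9) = [11, 10, 2, 9, 4, 0, 3, 7, 8, 1, 12, 5, 6]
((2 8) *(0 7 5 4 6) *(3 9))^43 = ((0 7 5 4 6)(2 8)(3 9))^43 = (0 4 7 6 5)(2 8)(3 9)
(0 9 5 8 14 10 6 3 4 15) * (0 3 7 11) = (0 9 5 8 14 10 6 7 11)(3 4 15) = [9, 1, 2, 4, 15, 8, 7, 11, 14, 5, 6, 0, 12, 13, 10, 3]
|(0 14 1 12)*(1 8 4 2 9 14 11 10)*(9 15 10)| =|(0 11 9 14 8 4 2 15 10 1 12)| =11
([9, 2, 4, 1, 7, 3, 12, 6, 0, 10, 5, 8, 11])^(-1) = [8, 3, 1, 5, 2, 10, 7, 4, 11, 0, 9, 12, 6]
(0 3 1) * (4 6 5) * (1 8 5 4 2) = [3, 0, 1, 8, 6, 2, 4, 7, 5] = (0 3 8 5 2 1)(4 6)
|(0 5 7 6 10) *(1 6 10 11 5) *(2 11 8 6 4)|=8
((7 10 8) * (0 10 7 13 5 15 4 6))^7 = (0 6 4 15 5 13 8 10)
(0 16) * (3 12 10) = (0 16)(3 12 10) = [16, 1, 2, 12, 4, 5, 6, 7, 8, 9, 3, 11, 10, 13, 14, 15, 0]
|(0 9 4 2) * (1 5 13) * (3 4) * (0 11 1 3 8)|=21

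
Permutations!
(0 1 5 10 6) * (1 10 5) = (0 10 6) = [10, 1, 2, 3, 4, 5, 0, 7, 8, 9, 6]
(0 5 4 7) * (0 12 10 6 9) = (0 5 4 7 12 10 6 9) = [5, 1, 2, 3, 7, 4, 9, 12, 8, 0, 6, 11, 10]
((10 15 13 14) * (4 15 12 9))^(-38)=(4 10 15 12 13 9 14)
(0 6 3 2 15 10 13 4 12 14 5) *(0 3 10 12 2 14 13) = (0 6 10)(2 15 12 13 4)(3 14 5) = [6, 1, 15, 14, 2, 3, 10, 7, 8, 9, 0, 11, 13, 4, 5, 12]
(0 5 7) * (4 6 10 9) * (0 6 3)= (0 5 7 6 10 9 4 3)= [5, 1, 2, 0, 3, 7, 10, 6, 8, 4, 9]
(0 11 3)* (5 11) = (0 5 11 3) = [5, 1, 2, 0, 4, 11, 6, 7, 8, 9, 10, 3]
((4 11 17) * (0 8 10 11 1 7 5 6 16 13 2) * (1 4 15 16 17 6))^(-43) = ((0 8 10 11 6 17 15 16 13 2)(1 7 5))^(-43) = (0 16 6 8 13 17 10 2 15 11)(1 5 7)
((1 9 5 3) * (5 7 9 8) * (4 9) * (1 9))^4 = (1 9 8 7 5 4 3)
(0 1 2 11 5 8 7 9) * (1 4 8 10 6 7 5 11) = [4, 2, 1, 3, 8, 10, 7, 9, 5, 0, 6, 11] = (11)(0 4 8 5 10 6 7 9)(1 2)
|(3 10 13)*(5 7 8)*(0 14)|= |(0 14)(3 10 13)(5 7 8)|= 6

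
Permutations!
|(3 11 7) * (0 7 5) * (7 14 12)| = 7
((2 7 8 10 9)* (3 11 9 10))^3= (2 3)(7 11)(8 9)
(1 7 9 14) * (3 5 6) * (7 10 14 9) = [0, 10, 2, 5, 4, 6, 3, 7, 8, 9, 14, 11, 12, 13, 1] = (1 10 14)(3 5 6)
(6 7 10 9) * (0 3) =(0 3)(6 7 10 9) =[3, 1, 2, 0, 4, 5, 7, 10, 8, 6, 9]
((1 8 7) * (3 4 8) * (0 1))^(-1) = ((0 1 3 4 8 7))^(-1) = (0 7 8 4 3 1)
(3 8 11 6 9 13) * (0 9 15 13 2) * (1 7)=(0 9 2)(1 7)(3 8 11 6 15 13)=[9, 7, 0, 8, 4, 5, 15, 1, 11, 2, 10, 6, 12, 3, 14, 13]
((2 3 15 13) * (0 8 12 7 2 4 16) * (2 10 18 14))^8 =(0 3 7 4 14 8 15 10 16 2 12 13 18)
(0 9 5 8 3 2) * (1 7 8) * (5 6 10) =(0 9 6 10 5 1 7 8 3 2) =[9, 7, 0, 2, 4, 1, 10, 8, 3, 6, 5]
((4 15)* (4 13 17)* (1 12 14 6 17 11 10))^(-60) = (17)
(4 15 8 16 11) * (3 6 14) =(3 6 14)(4 15 8 16 11) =[0, 1, 2, 6, 15, 5, 14, 7, 16, 9, 10, 4, 12, 13, 3, 8, 11]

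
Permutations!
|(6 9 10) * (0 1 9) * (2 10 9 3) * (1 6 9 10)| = |(0 6)(1 3 2)(9 10)| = 6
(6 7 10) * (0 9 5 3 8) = (0 9 5 3 8)(6 7 10) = [9, 1, 2, 8, 4, 3, 7, 10, 0, 5, 6]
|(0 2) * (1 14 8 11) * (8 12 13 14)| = |(0 2)(1 8 11)(12 13 14)| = 6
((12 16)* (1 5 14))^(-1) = (1 14 5)(12 16)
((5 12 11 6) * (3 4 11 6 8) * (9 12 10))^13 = ((3 4 11 8)(5 10 9 12 6))^13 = (3 4 11 8)(5 12 10 6 9)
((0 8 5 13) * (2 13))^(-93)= ((0 8 5 2 13))^(-93)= (0 5 13 8 2)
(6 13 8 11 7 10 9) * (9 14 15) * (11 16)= (6 13 8 16 11 7 10 14 15 9)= [0, 1, 2, 3, 4, 5, 13, 10, 16, 6, 14, 7, 12, 8, 15, 9, 11]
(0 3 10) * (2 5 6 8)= (0 3 10)(2 5 6 8)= [3, 1, 5, 10, 4, 6, 8, 7, 2, 9, 0]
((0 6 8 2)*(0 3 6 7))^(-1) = (0 7)(2 8 6 3)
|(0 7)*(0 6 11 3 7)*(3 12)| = |(3 7 6 11 12)| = 5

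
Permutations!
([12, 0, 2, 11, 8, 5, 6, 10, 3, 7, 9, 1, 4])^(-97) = [12, 0, 2, 11, 8, 5, 6, 9, 3, 10, 7, 1, 4]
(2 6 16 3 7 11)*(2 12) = (2 6 16 3 7 11 12) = [0, 1, 6, 7, 4, 5, 16, 11, 8, 9, 10, 12, 2, 13, 14, 15, 3]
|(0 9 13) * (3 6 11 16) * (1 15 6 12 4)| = |(0 9 13)(1 15 6 11 16 3 12 4)| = 24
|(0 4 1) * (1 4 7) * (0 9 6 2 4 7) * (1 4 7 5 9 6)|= |(1 6 2 7 4 5 9)|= 7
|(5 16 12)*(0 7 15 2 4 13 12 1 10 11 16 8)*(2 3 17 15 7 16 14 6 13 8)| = |(0 16 1 10 11 14 6 13 12 5 2 4 8)(3 17 15)| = 39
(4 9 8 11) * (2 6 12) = (2 6 12)(4 9 8 11) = [0, 1, 6, 3, 9, 5, 12, 7, 11, 8, 10, 4, 2]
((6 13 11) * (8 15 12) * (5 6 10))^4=(5 10 11 13 6)(8 15 12)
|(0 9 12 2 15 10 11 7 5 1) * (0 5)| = 8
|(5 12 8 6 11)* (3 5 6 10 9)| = |(3 5 12 8 10 9)(6 11)| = 6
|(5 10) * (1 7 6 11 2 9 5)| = 8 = |(1 7 6 11 2 9 5 10)|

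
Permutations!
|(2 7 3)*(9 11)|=6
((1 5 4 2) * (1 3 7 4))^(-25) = (1 5)(2 4 7 3)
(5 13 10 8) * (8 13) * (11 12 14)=(5 8)(10 13)(11 12 14)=[0, 1, 2, 3, 4, 8, 6, 7, 5, 9, 13, 12, 14, 10, 11]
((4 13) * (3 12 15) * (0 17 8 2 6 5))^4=(0 6 8)(2 17 5)(3 12 15)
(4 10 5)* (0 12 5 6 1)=[12, 0, 2, 3, 10, 4, 1, 7, 8, 9, 6, 11, 5]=(0 12 5 4 10 6 1)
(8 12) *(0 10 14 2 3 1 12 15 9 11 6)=[10, 12, 3, 1, 4, 5, 0, 7, 15, 11, 14, 6, 8, 13, 2, 9]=(0 10 14 2 3 1 12 8 15 9 11 6)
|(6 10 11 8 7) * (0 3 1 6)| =8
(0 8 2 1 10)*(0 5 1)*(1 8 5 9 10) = (0 5 8 2)(9 10) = [5, 1, 0, 3, 4, 8, 6, 7, 2, 10, 9]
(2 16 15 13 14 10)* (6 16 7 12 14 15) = (2 7 12 14 10)(6 16)(13 15) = [0, 1, 7, 3, 4, 5, 16, 12, 8, 9, 2, 11, 14, 15, 10, 13, 6]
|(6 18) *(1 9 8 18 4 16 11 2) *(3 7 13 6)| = 12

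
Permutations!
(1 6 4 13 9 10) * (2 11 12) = (1 6 4 13 9 10)(2 11 12) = [0, 6, 11, 3, 13, 5, 4, 7, 8, 10, 1, 12, 2, 9]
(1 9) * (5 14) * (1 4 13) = (1 9 4 13)(5 14) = [0, 9, 2, 3, 13, 14, 6, 7, 8, 4, 10, 11, 12, 1, 5]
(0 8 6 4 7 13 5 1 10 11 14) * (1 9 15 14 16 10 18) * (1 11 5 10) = (0 8 6 4 7 13 10 5 9 15 14)(1 18 11 16) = [8, 18, 2, 3, 7, 9, 4, 13, 6, 15, 5, 16, 12, 10, 0, 14, 1, 17, 11]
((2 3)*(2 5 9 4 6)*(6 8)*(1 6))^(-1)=((1 6 2 3 5 9 4 8))^(-1)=(1 8 4 9 5 3 2 6)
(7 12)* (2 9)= [0, 1, 9, 3, 4, 5, 6, 12, 8, 2, 10, 11, 7]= (2 9)(7 12)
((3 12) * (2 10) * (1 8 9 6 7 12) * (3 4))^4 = (1 7)(3 6)(4 9)(8 12)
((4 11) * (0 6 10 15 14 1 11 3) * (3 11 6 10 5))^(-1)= (0 3 5 6 1 14 15 10)(4 11)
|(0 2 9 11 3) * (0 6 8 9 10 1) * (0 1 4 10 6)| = |(0 2 6 8 9 11 3)(4 10)| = 14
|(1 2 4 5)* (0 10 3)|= 12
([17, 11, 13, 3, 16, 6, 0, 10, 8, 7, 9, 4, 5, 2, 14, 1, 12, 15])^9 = [6, 15, 13, 3, 11, 12, 5, 7, 8, 9, 10, 1, 16, 2, 14, 17, 4, 0]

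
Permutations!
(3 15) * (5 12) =(3 15)(5 12) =[0, 1, 2, 15, 4, 12, 6, 7, 8, 9, 10, 11, 5, 13, 14, 3]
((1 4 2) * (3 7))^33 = (3 7)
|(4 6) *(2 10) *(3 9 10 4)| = 6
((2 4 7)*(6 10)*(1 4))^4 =(10)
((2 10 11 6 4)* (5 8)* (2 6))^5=(2 11 10)(4 6)(5 8)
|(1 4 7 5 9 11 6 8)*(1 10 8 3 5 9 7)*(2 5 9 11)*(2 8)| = |(1 4)(2 5 7 11 6 3 9 8 10)| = 18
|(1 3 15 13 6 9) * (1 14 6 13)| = |(1 3 15)(6 9 14)| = 3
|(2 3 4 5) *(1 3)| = 5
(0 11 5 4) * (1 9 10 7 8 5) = [11, 9, 2, 3, 0, 4, 6, 8, 5, 10, 7, 1] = (0 11 1 9 10 7 8 5 4)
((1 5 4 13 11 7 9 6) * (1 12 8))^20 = ((1 5 4 13 11 7 9 6 12 8))^20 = (13)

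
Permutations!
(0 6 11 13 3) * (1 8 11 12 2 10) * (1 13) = (0 6 12 2 10 13 3)(1 8 11) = [6, 8, 10, 0, 4, 5, 12, 7, 11, 9, 13, 1, 2, 3]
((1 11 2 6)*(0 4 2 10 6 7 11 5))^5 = (0 10 4 6 2 1 7 5 11)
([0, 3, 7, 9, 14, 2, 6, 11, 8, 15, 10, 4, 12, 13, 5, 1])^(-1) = (1 15 9 3)(2 5 14 4 11 7)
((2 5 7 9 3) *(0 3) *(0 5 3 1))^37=(0 1)(2 3)(5 7 9)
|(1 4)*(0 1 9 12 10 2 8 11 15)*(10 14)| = |(0 1 4 9 12 14 10 2 8 11 15)| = 11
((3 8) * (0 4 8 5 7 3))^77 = (0 8 4)(3 7 5)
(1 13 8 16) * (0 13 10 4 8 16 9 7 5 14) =(0 13 16 1 10 4 8 9 7 5 14) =[13, 10, 2, 3, 8, 14, 6, 5, 9, 7, 4, 11, 12, 16, 0, 15, 1]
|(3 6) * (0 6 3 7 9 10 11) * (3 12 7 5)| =|(0 6 5 3 12 7 9 10 11)| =9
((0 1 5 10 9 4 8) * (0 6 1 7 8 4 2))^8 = (0 2 9 10 5 1 6 8 7)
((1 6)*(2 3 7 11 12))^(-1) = ((1 6)(2 3 7 11 12))^(-1) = (1 6)(2 12 11 7 3)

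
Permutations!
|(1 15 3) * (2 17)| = 6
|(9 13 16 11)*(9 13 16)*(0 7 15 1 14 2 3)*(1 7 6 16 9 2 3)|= 18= |(0 6 16 11 13 2 1 14 3)(7 15)|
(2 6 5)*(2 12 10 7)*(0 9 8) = (0 9 8)(2 6 5 12 10 7) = [9, 1, 6, 3, 4, 12, 5, 2, 0, 8, 7, 11, 10]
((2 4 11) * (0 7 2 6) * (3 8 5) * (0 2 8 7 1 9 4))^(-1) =((0 1 9 4 11 6 2)(3 7 8 5))^(-1) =(0 2 6 11 4 9 1)(3 5 8 7)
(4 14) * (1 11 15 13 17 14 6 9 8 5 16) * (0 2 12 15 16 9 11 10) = (0 2 12 15 13 17 14 4 6 11 16 1 10)(5 9 8) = [2, 10, 12, 3, 6, 9, 11, 7, 5, 8, 0, 16, 15, 17, 4, 13, 1, 14]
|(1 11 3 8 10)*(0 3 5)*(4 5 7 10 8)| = |(0 3 4 5)(1 11 7 10)| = 4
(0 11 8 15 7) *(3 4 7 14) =(0 11 8 15 14 3 4 7) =[11, 1, 2, 4, 7, 5, 6, 0, 15, 9, 10, 8, 12, 13, 3, 14]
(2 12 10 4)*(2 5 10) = (2 12)(4 5 10) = [0, 1, 12, 3, 5, 10, 6, 7, 8, 9, 4, 11, 2]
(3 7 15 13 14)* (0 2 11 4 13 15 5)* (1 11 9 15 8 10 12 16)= (0 2 9 15 8 10 12 16 1 11 4 13 14 3 7 5)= [2, 11, 9, 7, 13, 0, 6, 5, 10, 15, 12, 4, 16, 14, 3, 8, 1]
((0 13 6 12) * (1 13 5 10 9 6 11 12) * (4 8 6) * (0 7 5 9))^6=(0 13)(1 10)(4 12)(5 6)(7 8)(9 11)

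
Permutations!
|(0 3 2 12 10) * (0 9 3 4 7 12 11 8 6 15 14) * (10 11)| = 36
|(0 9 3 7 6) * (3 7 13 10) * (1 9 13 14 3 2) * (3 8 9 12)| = |(0 13 10 2 1 12 3 14 8 9 7 6)| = 12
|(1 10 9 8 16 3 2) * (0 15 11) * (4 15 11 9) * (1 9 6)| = 10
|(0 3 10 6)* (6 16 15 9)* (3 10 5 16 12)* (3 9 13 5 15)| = 5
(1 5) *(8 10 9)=(1 5)(8 10 9)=[0, 5, 2, 3, 4, 1, 6, 7, 10, 8, 9]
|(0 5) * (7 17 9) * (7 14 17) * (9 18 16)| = |(0 5)(9 14 17 18 16)| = 10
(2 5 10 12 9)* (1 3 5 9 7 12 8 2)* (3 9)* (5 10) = (1 9)(2 3 10 8)(7 12) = [0, 9, 3, 10, 4, 5, 6, 12, 2, 1, 8, 11, 7]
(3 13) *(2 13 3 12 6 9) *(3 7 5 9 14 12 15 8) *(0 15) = [15, 1, 13, 7, 4, 9, 14, 5, 3, 2, 10, 11, 6, 0, 12, 8] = (0 15 8 3 7 5 9 2 13)(6 14 12)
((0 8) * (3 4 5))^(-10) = ((0 8)(3 4 5))^(-10) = (8)(3 5 4)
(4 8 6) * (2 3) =(2 3)(4 8 6) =[0, 1, 3, 2, 8, 5, 4, 7, 6]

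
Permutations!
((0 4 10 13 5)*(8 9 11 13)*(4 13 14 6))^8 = (0 5 13)(4 10 8 9 11 14 6)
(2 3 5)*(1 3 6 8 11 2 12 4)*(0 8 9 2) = (0 8 11)(1 3 5 12 4)(2 6 9) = [8, 3, 6, 5, 1, 12, 9, 7, 11, 2, 10, 0, 4]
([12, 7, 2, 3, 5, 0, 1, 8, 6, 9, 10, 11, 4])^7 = [5, 6, 2, 3, 12, 4, 8, 1, 7, 9, 10, 11, 0]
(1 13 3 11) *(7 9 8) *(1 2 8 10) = (1 13 3 11 2 8 7 9 10) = [0, 13, 8, 11, 4, 5, 6, 9, 7, 10, 1, 2, 12, 3]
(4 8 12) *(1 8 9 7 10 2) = (1 8 12 4 9 7 10 2) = [0, 8, 1, 3, 9, 5, 6, 10, 12, 7, 2, 11, 4]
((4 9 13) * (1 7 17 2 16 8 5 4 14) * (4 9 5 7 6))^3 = ((1 6 4 5 9 13 14)(2 16 8 7 17))^3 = (1 5 14 4 13 6 9)(2 7 16 17 8)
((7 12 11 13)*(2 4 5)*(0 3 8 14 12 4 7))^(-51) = (0 11 14 3 13 12 8)(2 7 4 5)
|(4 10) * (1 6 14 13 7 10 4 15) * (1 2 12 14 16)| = 21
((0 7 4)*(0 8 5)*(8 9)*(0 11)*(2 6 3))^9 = ((0 7 4 9 8 5 11)(2 6 3))^9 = (0 4 8 11 7 9 5)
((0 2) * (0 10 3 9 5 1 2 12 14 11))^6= (0 14)(11 12)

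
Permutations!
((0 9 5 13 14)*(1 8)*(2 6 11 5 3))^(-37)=((0 9 3 2 6 11 5 13 14)(1 8))^(-37)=(0 14 13 5 11 6 2 3 9)(1 8)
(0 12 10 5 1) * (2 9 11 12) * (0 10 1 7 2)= (1 10 5 7 2 9 11 12)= [0, 10, 9, 3, 4, 7, 6, 2, 8, 11, 5, 12, 1]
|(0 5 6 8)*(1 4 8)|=|(0 5 6 1 4 8)|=6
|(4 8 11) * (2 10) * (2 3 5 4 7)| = 8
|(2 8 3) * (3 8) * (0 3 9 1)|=|(0 3 2 9 1)|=5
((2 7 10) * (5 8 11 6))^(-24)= ((2 7 10)(5 8 11 6))^(-24)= (11)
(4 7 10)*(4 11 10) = (4 7)(10 11) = [0, 1, 2, 3, 7, 5, 6, 4, 8, 9, 11, 10]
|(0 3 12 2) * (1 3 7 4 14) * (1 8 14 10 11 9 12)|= |(0 7 4 10 11 9 12 2)(1 3)(8 14)|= 8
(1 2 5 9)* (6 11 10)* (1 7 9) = [0, 2, 5, 3, 4, 1, 11, 9, 8, 7, 6, 10] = (1 2 5)(6 11 10)(7 9)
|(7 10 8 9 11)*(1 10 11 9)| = |(1 10 8)(7 11)| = 6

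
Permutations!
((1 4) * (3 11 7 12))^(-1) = (1 4)(3 12 7 11)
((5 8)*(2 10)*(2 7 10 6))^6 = (10)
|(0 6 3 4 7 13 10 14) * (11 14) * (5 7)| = 10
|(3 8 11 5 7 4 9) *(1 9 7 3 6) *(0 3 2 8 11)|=6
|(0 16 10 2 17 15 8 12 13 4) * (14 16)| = |(0 14 16 10 2 17 15 8 12 13 4)| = 11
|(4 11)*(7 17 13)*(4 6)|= |(4 11 6)(7 17 13)|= 3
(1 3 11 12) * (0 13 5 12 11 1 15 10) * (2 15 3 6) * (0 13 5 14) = [5, 6, 15, 1, 4, 12, 2, 7, 8, 9, 13, 11, 3, 14, 0, 10] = (0 5 12 3 1 6 2 15 10 13 14)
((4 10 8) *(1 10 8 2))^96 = (10) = ((1 10 2)(4 8))^96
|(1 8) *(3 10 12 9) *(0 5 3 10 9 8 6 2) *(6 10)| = 12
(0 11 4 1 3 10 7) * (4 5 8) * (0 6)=(0 11 5 8 4 1 3 10 7 6)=[11, 3, 2, 10, 1, 8, 0, 6, 4, 9, 7, 5]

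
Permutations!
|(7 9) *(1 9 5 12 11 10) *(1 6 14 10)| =|(1 9 7 5 12 11)(6 14 10)| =6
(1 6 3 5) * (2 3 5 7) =(1 6 5)(2 3 7) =[0, 6, 3, 7, 4, 1, 5, 2]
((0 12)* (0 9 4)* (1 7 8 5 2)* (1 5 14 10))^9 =(0 12 9 4)(1 10 14 8 7)(2 5)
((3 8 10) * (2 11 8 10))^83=(2 8 11)(3 10)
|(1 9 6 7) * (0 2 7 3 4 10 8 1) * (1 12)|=|(0 2 7)(1 9 6 3 4 10 8 12)|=24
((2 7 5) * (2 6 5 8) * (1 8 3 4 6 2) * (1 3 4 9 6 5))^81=(1 8 3 9 6)(2 7 4 5)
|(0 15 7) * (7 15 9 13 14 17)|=6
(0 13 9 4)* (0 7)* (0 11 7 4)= (0 13 9)(7 11)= [13, 1, 2, 3, 4, 5, 6, 11, 8, 0, 10, 7, 12, 9]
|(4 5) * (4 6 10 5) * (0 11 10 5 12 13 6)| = 7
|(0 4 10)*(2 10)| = 4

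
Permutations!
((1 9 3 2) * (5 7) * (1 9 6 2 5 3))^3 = ((1 6 2 9)(3 5 7))^3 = (1 9 2 6)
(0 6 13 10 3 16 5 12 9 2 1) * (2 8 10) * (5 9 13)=(0 6 5 12 13 2 1)(3 16 9 8 10)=[6, 0, 1, 16, 4, 12, 5, 7, 10, 8, 3, 11, 13, 2, 14, 15, 9]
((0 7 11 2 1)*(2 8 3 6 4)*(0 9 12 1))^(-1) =(0 2 4 6 3 8 11 7)(1 12 9)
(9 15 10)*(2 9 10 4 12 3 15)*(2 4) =(2 9 4 12 3 15) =[0, 1, 9, 15, 12, 5, 6, 7, 8, 4, 10, 11, 3, 13, 14, 2]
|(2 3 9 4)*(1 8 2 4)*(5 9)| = |(1 8 2 3 5 9)| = 6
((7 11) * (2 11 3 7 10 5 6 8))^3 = (2 5)(3 7)(6 11)(8 10)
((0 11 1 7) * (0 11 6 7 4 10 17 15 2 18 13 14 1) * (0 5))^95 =((0 6 7 11 5)(1 4 10 17 15 2 18 13 14))^95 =(1 2 4 18 10 13 17 14 15)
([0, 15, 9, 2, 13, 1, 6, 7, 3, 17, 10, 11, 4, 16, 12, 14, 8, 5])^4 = [0, 4, 1, 5, 3, 12, 6, 7, 17, 15, 10, 11, 8, 2, 16, 13, 9, 14]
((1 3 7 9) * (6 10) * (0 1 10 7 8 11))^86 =((0 1 3 8 11)(6 7 9 10))^86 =(0 1 3 8 11)(6 9)(7 10)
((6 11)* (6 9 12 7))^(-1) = (6 7 12 9 11)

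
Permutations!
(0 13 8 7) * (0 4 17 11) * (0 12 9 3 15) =(0 13 8 7 4 17 11 12 9 3 15) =[13, 1, 2, 15, 17, 5, 6, 4, 7, 3, 10, 12, 9, 8, 14, 0, 16, 11]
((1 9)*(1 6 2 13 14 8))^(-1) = (1 8 14 13 2 6 9)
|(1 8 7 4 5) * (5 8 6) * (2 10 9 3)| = 12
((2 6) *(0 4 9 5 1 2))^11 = ((0 4 9 5 1 2 6))^11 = (0 1 4 2 9 6 5)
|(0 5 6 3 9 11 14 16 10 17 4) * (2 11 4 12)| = |(0 5 6 3 9 4)(2 11 14 16 10 17 12)| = 42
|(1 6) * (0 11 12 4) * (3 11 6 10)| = |(0 6 1 10 3 11 12 4)| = 8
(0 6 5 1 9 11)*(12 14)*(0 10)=(0 6 5 1 9 11 10)(12 14)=[6, 9, 2, 3, 4, 1, 5, 7, 8, 11, 0, 10, 14, 13, 12]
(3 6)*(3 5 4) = (3 6 5 4) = [0, 1, 2, 6, 3, 4, 5]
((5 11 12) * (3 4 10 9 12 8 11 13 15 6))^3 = ((3 4 10 9 12 5 13 15 6)(8 11))^3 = (3 9 13)(4 12 15)(5 6 10)(8 11)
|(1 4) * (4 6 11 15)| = 5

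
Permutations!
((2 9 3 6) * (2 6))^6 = (9)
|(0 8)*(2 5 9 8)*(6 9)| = 6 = |(0 2 5 6 9 8)|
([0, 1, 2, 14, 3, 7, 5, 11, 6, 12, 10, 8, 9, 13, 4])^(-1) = (3 4 14)(5 6 8 11 7)(9 12)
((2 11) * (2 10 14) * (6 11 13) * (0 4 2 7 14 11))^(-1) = (0 6 13 2 4)(7 14)(10 11)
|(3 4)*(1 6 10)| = |(1 6 10)(3 4)| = 6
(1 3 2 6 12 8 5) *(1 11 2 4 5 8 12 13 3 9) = (1 9)(2 6 13 3 4 5 11) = [0, 9, 6, 4, 5, 11, 13, 7, 8, 1, 10, 2, 12, 3]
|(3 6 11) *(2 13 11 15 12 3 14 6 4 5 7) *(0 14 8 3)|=40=|(0 14 6 15 12)(2 13 11 8 3 4 5 7)|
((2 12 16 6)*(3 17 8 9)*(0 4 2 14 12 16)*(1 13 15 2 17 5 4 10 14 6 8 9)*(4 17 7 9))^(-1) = ((0 10 14 12)(1 13 15 2 16 8)(3 5 17 4 7 9))^(-1) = (0 12 14 10)(1 8 16 2 15 13)(3 9 7 4 17 5)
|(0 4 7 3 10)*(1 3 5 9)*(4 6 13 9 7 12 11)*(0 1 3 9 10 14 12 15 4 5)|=12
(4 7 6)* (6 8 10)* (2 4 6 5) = (2 4 7 8 10 5) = [0, 1, 4, 3, 7, 2, 6, 8, 10, 9, 5]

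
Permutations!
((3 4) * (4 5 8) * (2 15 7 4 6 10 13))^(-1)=(2 13 10 6 8 5 3 4 7 15)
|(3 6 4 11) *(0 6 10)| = 6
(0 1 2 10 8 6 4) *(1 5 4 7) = (0 5 4)(1 2 10 8 6 7) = [5, 2, 10, 3, 0, 4, 7, 1, 6, 9, 8]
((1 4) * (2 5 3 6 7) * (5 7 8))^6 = (3 8)(5 6)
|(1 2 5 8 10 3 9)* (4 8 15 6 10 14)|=24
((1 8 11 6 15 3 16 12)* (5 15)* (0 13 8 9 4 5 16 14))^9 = ((0 13 8 11 6 16 12 1 9 4 5 15 3 14))^9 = (0 4 6 14 9 11 3 1 8 15 12 13 5 16)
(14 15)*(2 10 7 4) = (2 10 7 4)(14 15) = [0, 1, 10, 3, 2, 5, 6, 4, 8, 9, 7, 11, 12, 13, 15, 14]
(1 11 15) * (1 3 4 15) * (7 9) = (1 11)(3 4 15)(7 9) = [0, 11, 2, 4, 15, 5, 6, 9, 8, 7, 10, 1, 12, 13, 14, 3]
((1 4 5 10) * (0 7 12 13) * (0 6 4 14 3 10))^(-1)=((0 7 12 13 6 4 5)(1 14 3 10))^(-1)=(0 5 4 6 13 12 7)(1 10 3 14)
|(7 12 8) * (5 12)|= 4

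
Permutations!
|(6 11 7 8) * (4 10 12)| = |(4 10 12)(6 11 7 8)| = 12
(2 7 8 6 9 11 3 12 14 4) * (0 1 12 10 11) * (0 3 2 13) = (0 1 12 14 4 13)(2 7 8 6 9 3 10 11) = [1, 12, 7, 10, 13, 5, 9, 8, 6, 3, 11, 2, 14, 0, 4]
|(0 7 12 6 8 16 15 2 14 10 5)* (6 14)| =30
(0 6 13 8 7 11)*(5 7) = [6, 1, 2, 3, 4, 7, 13, 11, 5, 9, 10, 0, 12, 8] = (0 6 13 8 5 7 11)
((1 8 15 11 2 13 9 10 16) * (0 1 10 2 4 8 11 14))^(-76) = (16)(0 1 11 4 8 15 14)(2 9 13)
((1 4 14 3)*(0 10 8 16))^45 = ((0 10 8 16)(1 4 14 3))^45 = (0 10 8 16)(1 4 14 3)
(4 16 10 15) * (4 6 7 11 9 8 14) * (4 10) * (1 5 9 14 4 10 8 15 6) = (1 5 9 15)(4 16 10 6 7 11 14 8) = [0, 5, 2, 3, 16, 9, 7, 11, 4, 15, 6, 14, 12, 13, 8, 1, 10]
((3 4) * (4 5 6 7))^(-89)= (3 5 6 7 4)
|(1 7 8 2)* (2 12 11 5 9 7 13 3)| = 12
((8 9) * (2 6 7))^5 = (2 7 6)(8 9)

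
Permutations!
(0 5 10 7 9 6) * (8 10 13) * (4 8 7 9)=(0 5 13 7 4 8 10 9 6)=[5, 1, 2, 3, 8, 13, 0, 4, 10, 6, 9, 11, 12, 7]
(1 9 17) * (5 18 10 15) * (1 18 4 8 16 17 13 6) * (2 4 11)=(1 9 13 6)(2 4 8 16 17 18 10 15 5 11)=[0, 9, 4, 3, 8, 11, 1, 7, 16, 13, 15, 2, 12, 6, 14, 5, 17, 18, 10]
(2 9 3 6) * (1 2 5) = (1 2 9 3 6 5) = [0, 2, 9, 6, 4, 1, 5, 7, 8, 3]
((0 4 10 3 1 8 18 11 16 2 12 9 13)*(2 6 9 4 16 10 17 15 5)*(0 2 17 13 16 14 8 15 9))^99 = (0 14 8 18 11 10 3 1 15 5 17 9 16 6)(2 13 4 12)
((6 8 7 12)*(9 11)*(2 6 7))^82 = (12)(2 6 8)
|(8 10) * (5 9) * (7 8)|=6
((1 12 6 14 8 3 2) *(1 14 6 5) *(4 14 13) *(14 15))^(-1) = (1 5 12)(2 3 8 14 15 4 13)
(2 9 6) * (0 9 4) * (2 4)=(0 9 6 4)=[9, 1, 2, 3, 0, 5, 4, 7, 8, 6]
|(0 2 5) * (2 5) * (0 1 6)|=4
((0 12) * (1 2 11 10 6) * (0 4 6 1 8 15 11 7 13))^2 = ((0 12 4 6 8 15 11 10 1 2 7 13))^2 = (0 4 8 11 1 7)(2 13 12 6 15 10)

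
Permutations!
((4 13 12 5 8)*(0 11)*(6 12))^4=(4 5 6)(8 12 13)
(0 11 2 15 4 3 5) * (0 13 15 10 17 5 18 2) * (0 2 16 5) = (0 11 2 10 17)(3 18 16 5 13 15 4) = [11, 1, 10, 18, 3, 13, 6, 7, 8, 9, 17, 2, 12, 15, 14, 4, 5, 0, 16]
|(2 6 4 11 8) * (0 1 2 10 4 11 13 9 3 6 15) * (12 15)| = 40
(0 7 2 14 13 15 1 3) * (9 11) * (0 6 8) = (0 7 2 14 13 15 1 3 6 8)(9 11) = [7, 3, 14, 6, 4, 5, 8, 2, 0, 11, 10, 9, 12, 15, 13, 1]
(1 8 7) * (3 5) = [0, 8, 2, 5, 4, 3, 6, 1, 7] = (1 8 7)(3 5)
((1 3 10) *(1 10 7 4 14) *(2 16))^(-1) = ((1 3 7 4 14)(2 16))^(-1) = (1 14 4 7 3)(2 16)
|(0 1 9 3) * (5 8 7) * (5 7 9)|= |(0 1 5 8 9 3)|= 6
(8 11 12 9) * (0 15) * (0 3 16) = (0 15 3 16)(8 11 12 9) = [15, 1, 2, 16, 4, 5, 6, 7, 11, 8, 10, 12, 9, 13, 14, 3, 0]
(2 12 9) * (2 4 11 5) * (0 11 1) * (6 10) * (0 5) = (0 11)(1 5 2 12 9 4)(6 10) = [11, 5, 12, 3, 1, 2, 10, 7, 8, 4, 6, 0, 9]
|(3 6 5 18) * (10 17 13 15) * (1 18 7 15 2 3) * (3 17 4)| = 42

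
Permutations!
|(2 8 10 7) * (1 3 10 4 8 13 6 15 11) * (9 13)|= |(1 3 10 7 2 9 13 6 15 11)(4 8)|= 10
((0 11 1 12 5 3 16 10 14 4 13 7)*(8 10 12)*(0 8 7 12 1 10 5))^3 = (0 14 12 10 13 11 4)(1 5)(3 7)(8 16)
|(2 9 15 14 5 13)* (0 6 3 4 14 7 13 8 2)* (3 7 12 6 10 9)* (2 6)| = 14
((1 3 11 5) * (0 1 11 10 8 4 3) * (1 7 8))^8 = (11)(0 7 8 4 3 10 1)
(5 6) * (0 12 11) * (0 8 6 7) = [12, 1, 2, 3, 4, 7, 5, 0, 6, 9, 10, 8, 11] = (0 12 11 8 6 5 7)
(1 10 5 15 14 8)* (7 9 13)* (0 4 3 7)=(0 4 3 7 9 13)(1 10 5 15 14 8)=[4, 10, 2, 7, 3, 15, 6, 9, 1, 13, 5, 11, 12, 0, 8, 14]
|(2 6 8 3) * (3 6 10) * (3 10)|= 2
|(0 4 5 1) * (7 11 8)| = |(0 4 5 1)(7 11 8)| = 12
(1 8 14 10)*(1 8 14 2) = (1 14 10 8 2) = [0, 14, 1, 3, 4, 5, 6, 7, 2, 9, 8, 11, 12, 13, 10]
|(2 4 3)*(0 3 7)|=5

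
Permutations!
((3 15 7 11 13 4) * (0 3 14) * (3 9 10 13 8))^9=(0 13)(3 8 11 7 15)(4 9)(10 14)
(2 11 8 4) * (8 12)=[0, 1, 11, 3, 2, 5, 6, 7, 4, 9, 10, 12, 8]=(2 11 12 8 4)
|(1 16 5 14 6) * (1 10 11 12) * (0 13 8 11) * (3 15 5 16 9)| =13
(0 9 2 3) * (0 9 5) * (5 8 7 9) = (0 8 7 9 2 3 5) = [8, 1, 3, 5, 4, 0, 6, 9, 7, 2]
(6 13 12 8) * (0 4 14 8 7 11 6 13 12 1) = [4, 0, 2, 3, 14, 5, 12, 11, 13, 9, 10, 6, 7, 1, 8] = (0 4 14 8 13 1)(6 12 7 11)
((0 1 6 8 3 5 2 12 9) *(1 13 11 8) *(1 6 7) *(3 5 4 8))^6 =(0 5 11 12 4)(2 3 9 8 13) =((0 13 11 3 4 8 5 2 12 9)(1 7))^6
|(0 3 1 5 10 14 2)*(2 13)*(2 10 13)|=|(0 3 1 5 13 10 14 2)|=8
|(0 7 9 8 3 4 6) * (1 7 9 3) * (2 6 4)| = 8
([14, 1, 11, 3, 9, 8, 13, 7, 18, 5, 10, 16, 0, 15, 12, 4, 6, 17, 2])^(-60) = (2 4 11 9 16 5 6 8 13 18 15)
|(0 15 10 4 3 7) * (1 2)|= |(0 15 10 4 3 7)(1 2)|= 6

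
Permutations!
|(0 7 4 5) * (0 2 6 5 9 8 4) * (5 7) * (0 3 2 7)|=|(0 5 7 3 2 6)(4 9 8)|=6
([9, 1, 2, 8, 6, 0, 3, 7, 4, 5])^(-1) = (0 5 9)(3 6 4 8)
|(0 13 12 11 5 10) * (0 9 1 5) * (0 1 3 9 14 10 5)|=10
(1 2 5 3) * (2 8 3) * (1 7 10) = [0, 8, 5, 7, 4, 2, 6, 10, 3, 9, 1] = (1 8 3 7 10)(2 5)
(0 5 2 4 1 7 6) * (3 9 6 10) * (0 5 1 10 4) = [1, 7, 0, 9, 10, 2, 5, 4, 8, 6, 3] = (0 1 7 4 10 3 9 6 5 2)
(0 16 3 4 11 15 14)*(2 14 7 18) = (0 16 3 4 11 15 7 18 2 14) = [16, 1, 14, 4, 11, 5, 6, 18, 8, 9, 10, 15, 12, 13, 0, 7, 3, 17, 2]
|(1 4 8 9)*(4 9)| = |(1 9)(4 8)| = 2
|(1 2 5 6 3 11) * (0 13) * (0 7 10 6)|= |(0 13 7 10 6 3 11 1 2 5)|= 10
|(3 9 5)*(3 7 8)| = 5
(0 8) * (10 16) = (0 8)(10 16) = [8, 1, 2, 3, 4, 5, 6, 7, 0, 9, 16, 11, 12, 13, 14, 15, 10]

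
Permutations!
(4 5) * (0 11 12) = (0 11 12)(4 5) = [11, 1, 2, 3, 5, 4, 6, 7, 8, 9, 10, 12, 0]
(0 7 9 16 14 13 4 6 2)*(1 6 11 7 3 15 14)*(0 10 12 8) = (0 3 15 14 13 4 11 7 9 16 1 6 2 10 12 8) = [3, 6, 10, 15, 11, 5, 2, 9, 0, 16, 12, 7, 8, 4, 13, 14, 1]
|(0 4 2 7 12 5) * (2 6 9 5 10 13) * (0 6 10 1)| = |(0 4 10 13 2 7 12 1)(5 6 9)| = 24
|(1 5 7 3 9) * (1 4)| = 6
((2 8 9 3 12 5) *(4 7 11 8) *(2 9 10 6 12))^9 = (2 9 12 10 11 4 3 5 6 8 7)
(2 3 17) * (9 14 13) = (2 3 17)(9 14 13) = [0, 1, 3, 17, 4, 5, 6, 7, 8, 14, 10, 11, 12, 9, 13, 15, 16, 2]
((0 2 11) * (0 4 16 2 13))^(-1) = ((0 13)(2 11 4 16))^(-1) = (0 13)(2 16 4 11)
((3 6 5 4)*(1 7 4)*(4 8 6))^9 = (1 5 6 8 7)(3 4) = ((1 7 8 6 5)(3 4))^9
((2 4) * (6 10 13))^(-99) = ((2 4)(6 10 13))^(-99) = (13)(2 4)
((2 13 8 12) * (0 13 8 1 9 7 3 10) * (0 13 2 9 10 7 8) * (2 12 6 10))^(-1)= (0 2 1 13 10 6 8 9 12)(3 7)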